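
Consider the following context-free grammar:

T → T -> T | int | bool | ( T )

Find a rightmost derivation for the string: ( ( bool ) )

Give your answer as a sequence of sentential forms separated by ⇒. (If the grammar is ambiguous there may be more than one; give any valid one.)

T ⇒ ( T ) ⇒ ( ( T ) ) ⇒ ( ( bool ) )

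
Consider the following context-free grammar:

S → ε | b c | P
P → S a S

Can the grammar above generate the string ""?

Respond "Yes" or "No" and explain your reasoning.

Yes - a valid derivation exists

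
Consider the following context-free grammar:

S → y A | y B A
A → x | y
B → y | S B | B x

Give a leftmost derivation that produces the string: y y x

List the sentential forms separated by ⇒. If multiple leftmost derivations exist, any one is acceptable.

S ⇒ y B A ⇒ y y A ⇒ y y x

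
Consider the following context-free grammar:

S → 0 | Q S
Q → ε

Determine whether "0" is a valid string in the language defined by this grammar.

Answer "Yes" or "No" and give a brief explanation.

Yes - a valid derivation exists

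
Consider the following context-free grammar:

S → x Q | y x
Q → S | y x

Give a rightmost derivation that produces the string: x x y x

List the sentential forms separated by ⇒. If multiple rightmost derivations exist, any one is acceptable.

S ⇒ x Q ⇒ x S ⇒ x x Q ⇒ x x y x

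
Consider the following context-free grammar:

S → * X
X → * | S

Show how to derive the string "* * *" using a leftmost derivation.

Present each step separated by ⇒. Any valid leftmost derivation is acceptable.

S ⇒ * X ⇒ * S ⇒ * * X ⇒ * * *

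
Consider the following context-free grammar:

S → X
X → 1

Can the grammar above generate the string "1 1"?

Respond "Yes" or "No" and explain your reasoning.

No - no valid derivation exists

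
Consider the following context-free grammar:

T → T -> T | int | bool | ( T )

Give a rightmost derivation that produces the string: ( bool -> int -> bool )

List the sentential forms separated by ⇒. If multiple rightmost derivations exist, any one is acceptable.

T ⇒ ( T ) ⇒ ( T -> T ) ⇒ ( T -> T -> T ) ⇒ ( T -> T -> bool ) ⇒ ( T -> int -> bool ) ⇒ ( bool -> int -> bool )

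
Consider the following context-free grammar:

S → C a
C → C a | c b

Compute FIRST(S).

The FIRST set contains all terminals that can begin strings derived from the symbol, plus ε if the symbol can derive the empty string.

We compute FIRST(S) using the standard algorithm.
FIRST(C) = {c}
FIRST(S) = {c}
Therefore, FIRST(S) = {c}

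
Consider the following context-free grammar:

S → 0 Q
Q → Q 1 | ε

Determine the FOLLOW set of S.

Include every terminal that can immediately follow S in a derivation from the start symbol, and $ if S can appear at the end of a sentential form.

We compute FOLLOW(S) using the standard algorithm.
FOLLOW(S) starts with {$}.
FIRST(Q) = {1, ε}
FIRST(S) = {0}
FOLLOW(Q) = {$, 1}
FOLLOW(S) = {$}
Therefore, FOLLOW(S) = {$}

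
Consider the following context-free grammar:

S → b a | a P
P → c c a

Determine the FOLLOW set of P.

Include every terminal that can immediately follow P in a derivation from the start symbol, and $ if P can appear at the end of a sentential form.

We compute FOLLOW(P) using the standard algorithm.
FOLLOW(S) starts with {$}.
FIRST(P) = {c}
FIRST(S) = {a, b}
FOLLOW(P) = {$}
FOLLOW(S) = {$}
Therefore, FOLLOW(P) = {$}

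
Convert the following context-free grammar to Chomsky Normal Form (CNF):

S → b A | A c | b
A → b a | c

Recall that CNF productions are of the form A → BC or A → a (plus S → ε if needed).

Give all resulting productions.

TB → b; TC → c; S → b; TA → a; A → c; S → TB A; S → A TC; A → TB TA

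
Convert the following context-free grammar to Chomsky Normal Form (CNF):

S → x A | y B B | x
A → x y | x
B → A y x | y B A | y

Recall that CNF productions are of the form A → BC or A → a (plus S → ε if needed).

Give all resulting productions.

TX → x; TY → y; S → x; A → x; B → y; S → TX A; S → TY X0; X0 → B B; A → TX TY; B → A X1; X1 → TY TX; B → TY X2; X2 → B A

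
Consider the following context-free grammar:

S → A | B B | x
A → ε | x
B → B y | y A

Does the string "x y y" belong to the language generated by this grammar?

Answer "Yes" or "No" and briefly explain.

No - no valid derivation exists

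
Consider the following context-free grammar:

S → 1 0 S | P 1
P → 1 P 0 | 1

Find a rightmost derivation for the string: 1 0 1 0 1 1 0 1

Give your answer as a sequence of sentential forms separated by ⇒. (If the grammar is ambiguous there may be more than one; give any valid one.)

S ⇒ 1 0 S ⇒ 1 0 1 0 S ⇒ 1 0 1 0 P 1 ⇒ 1 0 1 0 1 P 0 1 ⇒ 1 0 1 0 1 1 0 1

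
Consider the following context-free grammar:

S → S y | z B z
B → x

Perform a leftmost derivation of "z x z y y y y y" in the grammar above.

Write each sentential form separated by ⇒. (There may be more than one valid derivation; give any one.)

S ⇒ S y ⇒ S y y ⇒ S y y y ⇒ S y y y y ⇒ S y y y y y ⇒ z B z y y y y y ⇒ z x z y y y y y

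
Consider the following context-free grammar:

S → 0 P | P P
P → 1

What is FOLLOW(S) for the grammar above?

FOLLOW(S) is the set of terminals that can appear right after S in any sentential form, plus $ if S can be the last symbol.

We compute FOLLOW(S) using the standard algorithm.
FOLLOW(S) starts with {$}.
FIRST(P) = {1}
FIRST(S) = {0, 1}
FOLLOW(P) = {$, 1}
FOLLOW(S) = {$}
Therefore, FOLLOW(S) = {$}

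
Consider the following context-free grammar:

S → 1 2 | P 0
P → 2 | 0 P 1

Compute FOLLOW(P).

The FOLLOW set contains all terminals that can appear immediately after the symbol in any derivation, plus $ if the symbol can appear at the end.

We compute FOLLOW(P) using the standard algorithm.
FOLLOW(S) starts with {$}.
FIRST(P) = {0, 2}
FIRST(S) = {0, 1, 2}
FOLLOW(P) = {0, 1}
FOLLOW(S) = {$}
Therefore, FOLLOW(P) = {0, 1}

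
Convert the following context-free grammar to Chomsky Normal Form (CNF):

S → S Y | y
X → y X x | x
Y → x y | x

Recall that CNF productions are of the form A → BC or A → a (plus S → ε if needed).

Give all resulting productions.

S → y; TY → y; TX → x; X → x; Y → x; S → S Y; X → TY X0; X0 → X TX; Y → TX TY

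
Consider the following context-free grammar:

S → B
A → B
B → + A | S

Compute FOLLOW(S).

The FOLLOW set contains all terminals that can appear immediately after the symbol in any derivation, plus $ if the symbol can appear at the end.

We compute FOLLOW(S) using the standard algorithm.
FOLLOW(S) starts with {$}.
FIRST(A) = {+}
FIRST(B) = {+}
FIRST(S) = {+}
FOLLOW(A) = {$}
FOLLOW(B) = {$}
FOLLOW(S) = {$}
Therefore, FOLLOW(S) = {$}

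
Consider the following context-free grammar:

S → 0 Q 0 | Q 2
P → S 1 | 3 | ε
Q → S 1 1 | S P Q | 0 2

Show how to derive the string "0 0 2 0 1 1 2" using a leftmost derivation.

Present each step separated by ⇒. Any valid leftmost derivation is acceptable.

S ⇒ Q 2 ⇒ S 1 1 2 ⇒ 0 Q 0 1 1 2 ⇒ 0 0 2 0 1 1 2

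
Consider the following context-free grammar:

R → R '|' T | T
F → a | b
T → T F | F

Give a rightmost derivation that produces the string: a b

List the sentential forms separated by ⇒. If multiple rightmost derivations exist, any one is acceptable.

R ⇒ T ⇒ T F ⇒ T b ⇒ F b ⇒ a b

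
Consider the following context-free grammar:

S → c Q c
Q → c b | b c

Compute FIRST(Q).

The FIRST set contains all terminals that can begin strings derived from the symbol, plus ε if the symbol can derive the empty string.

We compute FIRST(Q) using the standard algorithm.
FIRST(Q) = {b, c}
FIRST(S) = {c}
Therefore, FIRST(Q) = {b, c}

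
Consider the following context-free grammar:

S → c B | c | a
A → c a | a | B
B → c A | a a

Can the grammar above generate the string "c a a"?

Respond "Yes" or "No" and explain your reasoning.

Yes - a valid derivation exists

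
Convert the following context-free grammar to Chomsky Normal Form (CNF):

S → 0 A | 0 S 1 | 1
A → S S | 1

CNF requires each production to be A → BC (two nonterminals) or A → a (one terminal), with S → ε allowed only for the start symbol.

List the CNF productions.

T0 → 0; T1 → 1; S → 1; A → 1; S → T0 A; S → T0 X0; X0 → S T1; A → S S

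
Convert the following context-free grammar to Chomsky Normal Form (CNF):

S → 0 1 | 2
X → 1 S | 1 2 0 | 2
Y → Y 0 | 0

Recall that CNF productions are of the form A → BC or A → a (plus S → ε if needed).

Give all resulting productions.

T0 → 0; T1 → 1; S → 2; T2 → 2; X → 2; Y → 0; S → T0 T1; X → T1 S; X → T1 X0; X0 → T2 T0; Y → Y T0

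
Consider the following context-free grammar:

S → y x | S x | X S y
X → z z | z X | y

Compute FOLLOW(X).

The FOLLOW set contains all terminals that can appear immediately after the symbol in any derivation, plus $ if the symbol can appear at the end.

We compute FOLLOW(X) using the standard algorithm.
FOLLOW(S) starts with {$}.
FIRST(S) = {y, z}
FIRST(X) = {y, z}
FOLLOW(S) = {$, x, y}
FOLLOW(X) = {y, z}
Therefore, FOLLOW(X) = {y, z}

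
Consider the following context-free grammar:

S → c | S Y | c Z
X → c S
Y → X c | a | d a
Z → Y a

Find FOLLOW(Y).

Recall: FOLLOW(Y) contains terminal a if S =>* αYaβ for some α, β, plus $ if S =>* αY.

We compute FOLLOW(Y) using the standard algorithm.
FOLLOW(S) starts with {$}.
FIRST(S) = {c}
FIRST(X) = {c}
FIRST(Y) = {a, c, d}
FIRST(Z) = {a, c, d}
FOLLOW(S) = {$, a, c, d}
FOLLOW(X) = {c}
FOLLOW(Y) = {$, a, c, d}
FOLLOW(Z) = {$, a, c, d}
Therefore, FOLLOW(Y) = {$, a, c, d}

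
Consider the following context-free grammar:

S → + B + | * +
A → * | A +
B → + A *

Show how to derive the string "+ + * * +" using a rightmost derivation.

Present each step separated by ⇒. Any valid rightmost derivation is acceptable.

S ⇒ + B + ⇒ + + A * + ⇒ + + * * +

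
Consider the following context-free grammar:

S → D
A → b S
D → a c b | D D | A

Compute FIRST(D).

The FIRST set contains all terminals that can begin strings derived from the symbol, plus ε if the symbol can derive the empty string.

We compute FIRST(D) using the standard algorithm.
FIRST(A) = {b}
FIRST(D) = {a, b}
FIRST(S) = {a, b}
Therefore, FIRST(D) = {a, b}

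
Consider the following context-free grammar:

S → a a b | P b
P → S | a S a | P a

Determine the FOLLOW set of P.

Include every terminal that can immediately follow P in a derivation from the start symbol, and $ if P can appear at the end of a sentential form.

We compute FOLLOW(P) using the standard algorithm.
FOLLOW(S) starts with {$}.
FIRST(P) = {a}
FIRST(S) = {a}
FOLLOW(P) = {a, b}
FOLLOW(S) = {$, a, b}
Therefore, FOLLOW(P) = {a, b}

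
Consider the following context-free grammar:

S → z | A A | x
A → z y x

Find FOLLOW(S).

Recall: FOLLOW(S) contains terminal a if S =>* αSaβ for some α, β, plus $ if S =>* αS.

We compute FOLLOW(S) using the standard algorithm.
FOLLOW(S) starts with {$}.
FIRST(A) = {z}
FIRST(S) = {x, z}
FOLLOW(A) = {$, z}
FOLLOW(S) = {$}
Therefore, FOLLOW(S) = {$}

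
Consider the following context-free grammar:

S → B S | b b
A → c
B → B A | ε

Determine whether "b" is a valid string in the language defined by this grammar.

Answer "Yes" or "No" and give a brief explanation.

No - no valid derivation exists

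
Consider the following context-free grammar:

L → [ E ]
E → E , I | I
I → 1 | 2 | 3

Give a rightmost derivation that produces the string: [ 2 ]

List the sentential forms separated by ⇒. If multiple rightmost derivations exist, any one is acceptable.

L ⇒ [ E ] ⇒ [ I ] ⇒ [ 2 ]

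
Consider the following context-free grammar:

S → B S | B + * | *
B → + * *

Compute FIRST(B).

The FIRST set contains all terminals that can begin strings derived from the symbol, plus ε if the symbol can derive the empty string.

We compute FIRST(B) using the standard algorithm.
FIRST(B) = {+}
FIRST(S) = {*, +}
Therefore, FIRST(B) = {+}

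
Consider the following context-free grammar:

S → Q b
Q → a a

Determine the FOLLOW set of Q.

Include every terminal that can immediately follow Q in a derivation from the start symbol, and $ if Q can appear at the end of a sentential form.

We compute FOLLOW(Q) using the standard algorithm.
FOLLOW(S) starts with {$}.
FIRST(Q) = {a}
FIRST(S) = {a}
FOLLOW(Q) = {b}
FOLLOW(S) = {$}
Therefore, FOLLOW(Q) = {b}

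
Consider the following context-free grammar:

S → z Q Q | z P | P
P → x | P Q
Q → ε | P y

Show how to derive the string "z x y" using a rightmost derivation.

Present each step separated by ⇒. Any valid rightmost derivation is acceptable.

S ⇒ z Q Q ⇒ z Q ⇒ z P y ⇒ z x y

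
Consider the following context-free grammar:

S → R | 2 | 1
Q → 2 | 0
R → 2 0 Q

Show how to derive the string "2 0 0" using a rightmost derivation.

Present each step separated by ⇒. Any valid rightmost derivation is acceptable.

S ⇒ R ⇒ 2 0 Q ⇒ 2 0 0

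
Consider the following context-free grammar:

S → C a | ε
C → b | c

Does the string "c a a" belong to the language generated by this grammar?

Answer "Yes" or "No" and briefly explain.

No - no valid derivation exists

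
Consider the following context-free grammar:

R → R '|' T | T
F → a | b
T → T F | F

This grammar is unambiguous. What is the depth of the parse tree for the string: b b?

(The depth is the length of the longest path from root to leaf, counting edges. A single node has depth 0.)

4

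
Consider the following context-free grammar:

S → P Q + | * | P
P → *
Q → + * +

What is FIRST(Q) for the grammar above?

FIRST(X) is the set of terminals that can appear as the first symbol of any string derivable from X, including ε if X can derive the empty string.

We compute FIRST(Q) using the standard algorithm.
FIRST(P) = {*}
FIRST(Q) = {+}
FIRST(S) = {*}
Therefore, FIRST(Q) = {+}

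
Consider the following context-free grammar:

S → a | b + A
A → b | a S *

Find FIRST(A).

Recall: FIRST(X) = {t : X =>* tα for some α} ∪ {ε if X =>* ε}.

We compute FIRST(A) using the standard algorithm.
FIRST(A) = {a, b}
FIRST(S) = {a, b}
Therefore, FIRST(A) = {a, b}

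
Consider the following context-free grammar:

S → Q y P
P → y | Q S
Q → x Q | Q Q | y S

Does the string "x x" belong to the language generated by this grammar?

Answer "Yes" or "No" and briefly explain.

No - no valid derivation exists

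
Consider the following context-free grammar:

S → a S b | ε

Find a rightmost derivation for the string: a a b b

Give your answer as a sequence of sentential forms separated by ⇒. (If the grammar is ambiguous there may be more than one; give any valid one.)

S ⇒ a S b ⇒ a a S b b ⇒ a a b b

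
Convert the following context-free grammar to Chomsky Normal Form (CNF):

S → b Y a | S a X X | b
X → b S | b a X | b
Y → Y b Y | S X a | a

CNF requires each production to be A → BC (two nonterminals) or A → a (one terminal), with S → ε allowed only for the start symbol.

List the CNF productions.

TB → b; TA → a; S → b; X → b; Y → a; S → TB X0; X0 → Y TA; S → S X1; X1 → TA X2; X2 → X X; X → TB S; X → TB X3; X3 → TA X; Y → Y X4; X4 → TB Y; Y → S X5; X5 → X TA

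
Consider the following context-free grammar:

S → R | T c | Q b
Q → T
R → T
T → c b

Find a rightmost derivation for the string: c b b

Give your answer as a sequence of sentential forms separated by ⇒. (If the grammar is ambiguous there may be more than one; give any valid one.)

S ⇒ Q b ⇒ T b ⇒ c b b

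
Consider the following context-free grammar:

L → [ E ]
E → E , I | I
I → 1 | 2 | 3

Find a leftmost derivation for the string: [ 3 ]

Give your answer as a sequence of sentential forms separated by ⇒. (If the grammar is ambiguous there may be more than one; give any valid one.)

L ⇒ [ E ] ⇒ [ I ] ⇒ [ 3 ]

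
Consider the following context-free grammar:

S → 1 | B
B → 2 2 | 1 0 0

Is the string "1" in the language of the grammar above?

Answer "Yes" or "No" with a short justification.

Yes - a valid derivation exists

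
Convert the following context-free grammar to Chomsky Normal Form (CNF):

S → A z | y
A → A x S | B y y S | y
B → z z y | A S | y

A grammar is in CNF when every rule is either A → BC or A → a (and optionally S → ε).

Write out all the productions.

TZ → z; S → y; TX → x; TY → y; A → y; B → y; S → A TZ; A → A X0; X0 → TX S; A → B X1; X1 → TY X2; X2 → TY S; B → TZ X3; X3 → TZ TY; B → A S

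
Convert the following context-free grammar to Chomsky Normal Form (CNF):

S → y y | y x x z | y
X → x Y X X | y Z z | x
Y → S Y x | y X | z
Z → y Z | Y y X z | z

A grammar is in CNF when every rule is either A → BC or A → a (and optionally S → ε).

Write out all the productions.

TY → y; TX → x; TZ → z; S → y; X → x; Y → z; Z → z; S → TY TY; S → TY X0; X0 → TX X1; X1 → TX TZ; X → TX X2; X2 → Y X3; X3 → X X; X → TY X4; X4 → Z TZ; Y → S X5; X5 → Y TX; Y → TY X; Z → TY Z; Z → Y X6; X6 → TY X7; X7 → X TZ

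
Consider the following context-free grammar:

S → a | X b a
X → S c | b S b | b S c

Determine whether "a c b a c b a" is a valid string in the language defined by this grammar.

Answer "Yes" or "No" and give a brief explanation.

Yes - a valid derivation exists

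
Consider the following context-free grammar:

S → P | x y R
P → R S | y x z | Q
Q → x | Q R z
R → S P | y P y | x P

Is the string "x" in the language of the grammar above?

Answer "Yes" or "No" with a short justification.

Yes - a valid derivation exists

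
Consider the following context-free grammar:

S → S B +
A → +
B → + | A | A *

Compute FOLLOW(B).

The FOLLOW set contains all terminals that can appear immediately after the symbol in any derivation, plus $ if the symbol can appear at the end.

We compute FOLLOW(B) using the standard algorithm.
FOLLOW(S) starts with {$}.
FIRST(A) = {+}
FIRST(B) = {+}
FIRST(S) = {}
FOLLOW(A) = {*, +}
FOLLOW(B) = {+}
FOLLOW(S) = {$, +}
Therefore, FOLLOW(B) = {+}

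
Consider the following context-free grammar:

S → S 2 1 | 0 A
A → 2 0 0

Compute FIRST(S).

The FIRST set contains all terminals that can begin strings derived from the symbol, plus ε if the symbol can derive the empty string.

We compute FIRST(S) using the standard algorithm.
FIRST(A) = {2}
FIRST(S) = {0}
Therefore, FIRST(S) = {0}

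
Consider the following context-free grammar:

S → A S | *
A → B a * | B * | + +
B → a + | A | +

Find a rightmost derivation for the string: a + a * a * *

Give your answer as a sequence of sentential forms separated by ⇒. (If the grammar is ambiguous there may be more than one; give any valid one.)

S ⇒ A S ⇒ A * ⇒ B a * * ⇒ A a * * ⇒ B a * a * * ⇒ a + a * a * *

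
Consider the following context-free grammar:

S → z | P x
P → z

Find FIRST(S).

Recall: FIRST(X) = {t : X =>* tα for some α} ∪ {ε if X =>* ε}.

We compute FIRST(S) using the standard algorithm.
FIRST(P) = {z}
FIRST(S) = {z}
Therefore, FIRST(S) = {z}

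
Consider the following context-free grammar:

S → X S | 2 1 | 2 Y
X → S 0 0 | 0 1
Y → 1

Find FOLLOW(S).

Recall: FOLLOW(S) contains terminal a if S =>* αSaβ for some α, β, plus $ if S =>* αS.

We compute FOLLOW(S) using the standard algorithm.
FOLLOW(S) starts with {$}.
FIRST(S) = {0, 2}
FIRST(X) = {0, 2}
FIRST(Y) = {1}
FOLLOW(S) = {$, 0}
FOLLOW(X) = {0, 2}
FOLLOW(Y) = {$, 0}
Therefore, FOLLOW(S) = {$, 0}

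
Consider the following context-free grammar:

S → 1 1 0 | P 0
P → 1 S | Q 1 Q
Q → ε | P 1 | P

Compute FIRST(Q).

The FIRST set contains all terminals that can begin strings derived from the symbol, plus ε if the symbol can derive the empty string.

We compute FIRST(Q) using the standard algorithm.
FIRST(P) = {1}
FIRST(Q) = {1, ε}
FIRST(S) = {1}
Therefore, FIRST(Q) = {1, ε}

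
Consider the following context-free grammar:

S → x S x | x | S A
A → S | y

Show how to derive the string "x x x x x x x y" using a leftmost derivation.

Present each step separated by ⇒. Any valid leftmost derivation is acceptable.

S ⇒ S A ⇒ x S x A ⇒ x x S x x A ⇒ x x x S x x x A ⇒ x x x x x x x A ⇒ x x x x x x x y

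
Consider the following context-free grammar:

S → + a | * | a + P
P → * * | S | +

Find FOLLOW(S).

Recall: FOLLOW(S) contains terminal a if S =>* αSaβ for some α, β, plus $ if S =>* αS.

We compute FOLLOW(S) using the standard algorithm.
FOLLOW(S) starts with {$}.
FIRST(P) = {*, +, a}
FIRST(S) = {*, +, a}
FOLLOW(P) = {$}
FOLLOW(S) = {$}
Therefore, FOLLOW(S) = {$}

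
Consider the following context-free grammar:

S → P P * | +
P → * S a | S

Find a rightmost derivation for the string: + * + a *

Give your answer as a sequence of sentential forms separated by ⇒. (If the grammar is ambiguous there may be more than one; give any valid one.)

S ⇒ P P * ⇒ P * S a * ⇒ P * + a * ⇒ S * + a * ⇒ + * + a *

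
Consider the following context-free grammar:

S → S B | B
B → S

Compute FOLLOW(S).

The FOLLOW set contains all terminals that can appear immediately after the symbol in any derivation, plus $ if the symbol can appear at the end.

We compute FOLLOW(S) using the standard algorithm.
FOLLOW(S) starts with {$}.
FIRST(B) = {}
FIRST(S) = {}
FOLLOW(B) = {$}
FOLLOW(S) = {$}
Therefore, FOLLOW(S) = {$}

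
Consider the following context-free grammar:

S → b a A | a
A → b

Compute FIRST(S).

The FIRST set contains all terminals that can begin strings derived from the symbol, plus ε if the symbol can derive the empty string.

We compute FIRST(S) using the standard algorithm.
FIRST(A) = {b}
FIRST(S) = {a, b}
Therefore, FIRST(S) = {a, b}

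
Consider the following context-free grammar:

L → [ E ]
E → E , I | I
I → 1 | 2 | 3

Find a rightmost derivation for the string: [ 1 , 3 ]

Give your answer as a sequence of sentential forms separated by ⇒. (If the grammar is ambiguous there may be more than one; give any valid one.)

L ⇒ [ E ] ⇒ [ E , I ] ⇒ [ E , 3 ] ⇒ [ I , 3 ] ⇒ [ 1 , 3 ]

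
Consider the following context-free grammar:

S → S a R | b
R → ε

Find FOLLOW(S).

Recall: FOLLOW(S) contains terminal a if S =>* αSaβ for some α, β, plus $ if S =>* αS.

We compute FOLLOW(S) using the standard algorithm.
FOLLOW(S) starts with {$}.
FIRST(R) = {ε}
FIRST(S) = {b}
FOLLOW(R) = {$, a}
FOLLOW(S) = {$, a}
Therefore, FOLLOW(S) = {$, a}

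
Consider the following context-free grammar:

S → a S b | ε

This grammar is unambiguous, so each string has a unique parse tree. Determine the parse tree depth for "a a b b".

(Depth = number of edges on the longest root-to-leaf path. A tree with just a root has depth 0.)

3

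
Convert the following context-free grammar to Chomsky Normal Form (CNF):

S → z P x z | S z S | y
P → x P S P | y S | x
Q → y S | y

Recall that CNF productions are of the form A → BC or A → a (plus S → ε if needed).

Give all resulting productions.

TZ → z; TX → x; S → y; TY → y; P → x; Q → y; S → TZ X0; X0 → P X1; X1 → TX TZ; S → S X2; X2 → TZ S; P → TX X3; X3 → P X4; X4 → S P; P → TY S; Q → TY S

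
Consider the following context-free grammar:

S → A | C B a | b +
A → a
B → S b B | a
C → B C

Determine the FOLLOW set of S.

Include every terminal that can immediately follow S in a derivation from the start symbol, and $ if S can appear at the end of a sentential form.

We compute FOLLOW(S) using the standard algorithm.
FOLLOW(S) starts with {$}.
FIRST(A) = {a}
FIRST(B) = {a, b}
FIRST(C) = {a, b}
FIRST(S) = {a, b}
FOLLOW(A) = {$, b}
FOLLOW(B) = {a, b}
FOLLOW(C) = {a, b}
FOLLOW(S) = {$, b}
Therefore, FOLLOW(S) = {$, b}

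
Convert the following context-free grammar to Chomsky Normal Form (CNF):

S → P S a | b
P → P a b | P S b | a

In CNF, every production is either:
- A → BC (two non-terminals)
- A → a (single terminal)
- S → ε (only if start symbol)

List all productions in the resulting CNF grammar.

TA → a; S → b; TB → b; P → a; S → P X0; X0 → S TA; P → P X1; X1 → TA TB; P → P X2; X2 → S TB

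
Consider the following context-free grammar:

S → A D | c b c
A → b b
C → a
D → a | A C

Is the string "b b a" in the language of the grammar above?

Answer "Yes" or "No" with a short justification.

Yes - a valid derivation exists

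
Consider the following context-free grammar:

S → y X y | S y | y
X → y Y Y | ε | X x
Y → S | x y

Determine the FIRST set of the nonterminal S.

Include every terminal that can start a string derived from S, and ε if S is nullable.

We compute FIRST(S) using the standard algorithm.
FIRST(S) = {y}
FIRST(X) = {x, y, ε}
FIRST(Y) = {x, y}
Therefore, FIRST(S) = {y}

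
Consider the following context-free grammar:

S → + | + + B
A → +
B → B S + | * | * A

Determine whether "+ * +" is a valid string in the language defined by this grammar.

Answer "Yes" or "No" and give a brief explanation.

No - no valid derivation exists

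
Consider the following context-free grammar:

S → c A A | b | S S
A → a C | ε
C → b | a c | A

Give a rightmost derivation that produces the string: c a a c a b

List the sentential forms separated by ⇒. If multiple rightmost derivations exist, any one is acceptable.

S ⇒ c A A ⇒ c A a C ⇒ c A a b ⇒ c a C a b ⇒ c a a c a b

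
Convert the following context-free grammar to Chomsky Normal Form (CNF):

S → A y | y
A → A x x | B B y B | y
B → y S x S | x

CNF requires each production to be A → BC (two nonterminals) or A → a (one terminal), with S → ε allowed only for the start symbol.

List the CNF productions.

TY → y; S → y; TX → x; A → y; B → x; S → A TY; A → A X0; X0 → TX TX; A → B X1; X1 → B X2; X2 → TY B; B → TY X3; X3 → S X4; X4 → TX S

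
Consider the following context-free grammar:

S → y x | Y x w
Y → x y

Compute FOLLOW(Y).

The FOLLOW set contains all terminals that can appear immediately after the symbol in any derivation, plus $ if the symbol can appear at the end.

We compute FOLLOW(Y) using the standard algorithm.
FOLLOW(S) starts with {$}.
FIRST(S) = {x, y}
FIRST(Y) = {x}
FOLLOW(S) = {$}
FOLLOW(Y) = {x}
Therefore, FOLLOW(Y) = {x}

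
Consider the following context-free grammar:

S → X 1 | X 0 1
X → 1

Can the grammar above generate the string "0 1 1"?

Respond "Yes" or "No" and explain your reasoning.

No - no valid derivation exists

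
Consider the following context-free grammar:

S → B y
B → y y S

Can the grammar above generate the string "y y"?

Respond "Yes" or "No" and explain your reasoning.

No - no valid derivation exists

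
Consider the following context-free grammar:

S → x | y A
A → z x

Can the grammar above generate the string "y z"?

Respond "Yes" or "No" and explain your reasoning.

No - no valid derivation exists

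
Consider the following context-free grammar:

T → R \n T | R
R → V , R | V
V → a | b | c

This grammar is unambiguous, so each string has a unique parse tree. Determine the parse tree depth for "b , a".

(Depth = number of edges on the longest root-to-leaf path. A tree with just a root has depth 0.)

4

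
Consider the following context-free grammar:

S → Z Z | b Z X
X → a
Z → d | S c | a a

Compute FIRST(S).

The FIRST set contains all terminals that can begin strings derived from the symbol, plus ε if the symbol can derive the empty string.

We compute FIRST(S) using the standard algorithm.
FIRST(S) = {a, b, d}
FIRST(X) = {a}
FIRST(Z) = {a, b, d}
Therefore, FIRST(S) = {a, b, d}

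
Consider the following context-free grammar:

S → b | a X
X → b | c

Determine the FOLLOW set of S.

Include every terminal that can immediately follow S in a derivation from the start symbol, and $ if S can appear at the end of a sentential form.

We compute FOLLOW(S) using the standard algorithm.
FOLLOW(S) starts with {$}.
FIRST(S) = {a, b}
FIRST(X) = {b, c}
FOLLOW(S) = {$}
FOLLOW(X) = {$}
Therefore, FOLLOW(S) = {$}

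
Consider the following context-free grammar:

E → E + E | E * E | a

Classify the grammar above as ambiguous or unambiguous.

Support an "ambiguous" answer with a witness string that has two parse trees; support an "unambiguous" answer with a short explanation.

Ambiguous - the string 'a + a * a * a' has two distinct parse trees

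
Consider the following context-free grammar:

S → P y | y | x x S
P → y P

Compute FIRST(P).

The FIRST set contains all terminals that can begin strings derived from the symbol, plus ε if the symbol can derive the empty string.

We compute FIRST(P) using the standard algorithm.
FIRST(P) = {y}
FIRST(S) = {x, y}
Therefore, FIRST(P) = {y}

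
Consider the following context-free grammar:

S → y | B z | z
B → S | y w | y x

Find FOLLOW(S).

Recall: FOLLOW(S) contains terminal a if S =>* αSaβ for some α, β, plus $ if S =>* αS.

We compute FOLLOW(S) using the standard algorithm.
FOLLOW(S) starts with {$}.
FIRST(B) = {y, z}
FIRST(S) = {y, z}
FOLLOW(B) = {z}
FOLLOW(S) = {$, z}
Therefore, FOLLOW(S) = {$, z}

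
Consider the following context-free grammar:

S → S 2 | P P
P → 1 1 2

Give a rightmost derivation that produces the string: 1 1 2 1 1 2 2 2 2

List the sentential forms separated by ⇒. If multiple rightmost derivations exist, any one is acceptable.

S ⇒ S 2 ⇒ S 2 2 ⇒ S 2 2 2 ⇒ P P 2 2 2 ⇒ P 1 1 2 2 2 2 ⇒ 1 1 2 1 1 2 2 2 2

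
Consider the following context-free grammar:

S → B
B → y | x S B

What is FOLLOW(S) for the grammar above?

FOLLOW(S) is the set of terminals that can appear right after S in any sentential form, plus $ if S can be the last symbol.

We compute FOLLOW(S) using the standard algorithm.
FOLLOW(S) starts with {$}.
FIRST(B) = {x, y}
FIRST(S) = {x, y}
FOLLOW(B) = {$, x, y}
FOLLOW(S) = {$, x, y}
Therefore, FOLLOW(S) = {$, x, y}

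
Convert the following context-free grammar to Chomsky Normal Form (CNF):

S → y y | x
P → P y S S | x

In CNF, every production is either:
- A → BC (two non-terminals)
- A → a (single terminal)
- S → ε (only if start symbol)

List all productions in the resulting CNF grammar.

TY → y; S → x; P → x; S → TY TY; P → P X0; X0 → TY X1; X1 → S S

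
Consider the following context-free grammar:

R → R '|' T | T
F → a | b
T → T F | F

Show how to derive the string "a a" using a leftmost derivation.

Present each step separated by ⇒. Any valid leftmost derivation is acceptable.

R ⇒ T ⇒ T F ⇒ F F ⇒ a F ⇒ a a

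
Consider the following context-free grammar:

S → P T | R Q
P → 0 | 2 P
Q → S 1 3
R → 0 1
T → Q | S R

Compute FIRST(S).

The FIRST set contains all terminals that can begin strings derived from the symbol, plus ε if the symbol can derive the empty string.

We compute FIRST(S) using the standard algorithm.
FIRST(P) = {0, 2}
FIRST(Q) = {0, 2}
FIRST(R) = {0}
FIRST(S) = {0, 2}
FIRST(T) = {0, 2}
Therefore, FIRST(S) = {0, 2}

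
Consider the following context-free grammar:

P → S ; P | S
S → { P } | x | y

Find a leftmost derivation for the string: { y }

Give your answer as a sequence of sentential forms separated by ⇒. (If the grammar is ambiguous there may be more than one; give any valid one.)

P ⇒ S ⇒ { P } ⇒ { S } ⇒ { y }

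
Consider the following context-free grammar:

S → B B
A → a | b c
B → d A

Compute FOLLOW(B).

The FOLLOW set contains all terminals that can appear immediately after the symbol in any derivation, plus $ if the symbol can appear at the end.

We compute FOLLOW(B) using the standard algorithm.
FOLLOW(S) starts with {$}.
FIRST(A) = {a, b}
FIRST(B) = {d}
FIRST(S) = {d}
FOLLOW(A) = {$, d}
FOLLOW(B) = {$, d}
FOLLOW(S) = {$}
Therefore, FOLLOW(B) = {$, d}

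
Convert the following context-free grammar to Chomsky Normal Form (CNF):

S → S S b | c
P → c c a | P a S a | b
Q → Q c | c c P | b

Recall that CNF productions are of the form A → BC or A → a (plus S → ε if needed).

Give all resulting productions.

TB → b; S → c; TC → c; TA → a; P → b; Q → b; S → S X0; X0 → S TB; P → TC X1; X1 → TC TA; P → P X2; X2 → TA X3; X3 → S TA; Q → Q TC; Q → TC X4; X4 → TC P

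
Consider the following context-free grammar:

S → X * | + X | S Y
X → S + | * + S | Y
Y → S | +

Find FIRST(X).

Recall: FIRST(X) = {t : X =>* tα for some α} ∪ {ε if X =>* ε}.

We compute FIRST(X) using the standard algorithm.
FIRST(S) = {*, +}
FIRST(X) = {*, +}
FIRST(Y) = {*, +}
Therefore, FIRST(X) = {*, +}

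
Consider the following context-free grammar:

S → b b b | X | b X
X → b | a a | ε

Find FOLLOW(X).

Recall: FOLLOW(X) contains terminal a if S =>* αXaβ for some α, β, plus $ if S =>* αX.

We compute FOLLOW(X) using the standard algorithm.
FOLLOW(S) starts with {$}.
FIRST(S) = {a, b, ε}
FIRST(X) = {a, b, ε}
FOLLOW(S) = {$}
FOLLOW(X) = {$}
Therefore, FOLLOW(X) = {$}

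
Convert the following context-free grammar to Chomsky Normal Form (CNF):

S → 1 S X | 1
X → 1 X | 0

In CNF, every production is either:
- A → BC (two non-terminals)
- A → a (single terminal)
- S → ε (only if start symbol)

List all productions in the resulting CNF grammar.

T1 → 1; S → 1; X → 0; S → T1 X0; X0 → S X; X → T1 X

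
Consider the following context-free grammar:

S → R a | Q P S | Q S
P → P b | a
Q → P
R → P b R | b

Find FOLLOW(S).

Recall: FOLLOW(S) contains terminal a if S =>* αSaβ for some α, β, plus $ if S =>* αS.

We compute FOLLOW(S) using the standard algorithm.
FOLLOW(S) starts with {$}.
FIRST(P) = {a}
FIRST(Q) = {a}
FIRST(R) = {a, b}
FIRST(S) = {a, b}
FOLLOW(P) = {a, b}
FOLLOW(Q) = {a, b}
FOLLOW(R) = {a}
FOLLOW(S) = {$}
Therefore, FOLLOW(S) = {$}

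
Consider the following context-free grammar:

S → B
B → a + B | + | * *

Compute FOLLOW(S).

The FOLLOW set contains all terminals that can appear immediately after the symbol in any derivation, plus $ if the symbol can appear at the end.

We compute FOLLOW(S) using the standard algorithm.
FOLLOW(S) starts with {$}.
FIRST(B) = {*, +, a}
FIRST(S) = {*, +, a}
FOLLOW(B) = {$}
FOLLOW(S) = {$}
Therefore, FOLLOW(S) = {$}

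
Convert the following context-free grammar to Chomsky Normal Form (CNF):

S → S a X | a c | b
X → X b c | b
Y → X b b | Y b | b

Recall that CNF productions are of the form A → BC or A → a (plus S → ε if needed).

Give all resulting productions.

TA → a; TC → c; S → b; TB → b; X → b; Y → b; S → S X0; X0 → TA X; S → TA TC; X → X X1; X1 → TB TC; Y → X X2; X2 → TB TB; Y → Y TB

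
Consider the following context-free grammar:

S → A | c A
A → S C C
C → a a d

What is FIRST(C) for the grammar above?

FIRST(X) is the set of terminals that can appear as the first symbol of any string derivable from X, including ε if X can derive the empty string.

We compute FIRST(C) using the standard algorithm.
FIRST(A) = {c}
FIRST(C) = {a}
FIRST(S) = {c}
Therefore, FIRST(C) = {a}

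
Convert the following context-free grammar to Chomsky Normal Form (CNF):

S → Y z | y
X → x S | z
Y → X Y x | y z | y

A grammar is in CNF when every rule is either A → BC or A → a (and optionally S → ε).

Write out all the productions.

TZ → z; S → y; TX → x; X → z; TY → y; Y → y; S → Y TZ; X → TX S; Y → X X0; X0 → Y TX; Y → TY TZ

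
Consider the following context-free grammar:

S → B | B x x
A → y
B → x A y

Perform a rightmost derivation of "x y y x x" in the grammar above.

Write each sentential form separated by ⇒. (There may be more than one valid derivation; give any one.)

S ⇒ B x x ⇒ x A y x x ⇒ x y y x x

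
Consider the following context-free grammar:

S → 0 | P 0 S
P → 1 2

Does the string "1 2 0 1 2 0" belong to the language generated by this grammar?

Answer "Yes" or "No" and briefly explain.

No - no valid derivation exists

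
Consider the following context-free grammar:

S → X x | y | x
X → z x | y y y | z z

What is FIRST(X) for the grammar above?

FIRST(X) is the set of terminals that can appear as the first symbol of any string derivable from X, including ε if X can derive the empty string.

We compute FIRST(X) using the standard algorithm.
FIRST(S) = {x, y, z}
FIRST(X) = {y, z}
Therefore, FIRST(X) = {y, z}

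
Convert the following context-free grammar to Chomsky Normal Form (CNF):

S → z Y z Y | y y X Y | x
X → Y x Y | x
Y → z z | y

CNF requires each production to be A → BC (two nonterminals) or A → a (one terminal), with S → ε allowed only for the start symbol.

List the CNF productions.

TZ → z; TY → y; S → x; TX → x; X → x; Y → y; S → TZ X0; X0 → Y X1; X1 → TZ Y; S → TY X2; X2 → TY X3; X3 → X Y; X → Y X4; X4 → TX Y; Y → TZ TZ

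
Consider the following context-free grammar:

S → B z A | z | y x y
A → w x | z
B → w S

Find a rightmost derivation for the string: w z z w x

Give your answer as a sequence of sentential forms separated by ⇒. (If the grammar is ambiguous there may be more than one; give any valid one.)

S ⇒ B z A ⇒ B z w x ⇒ w S z w x ⇒ w z z w x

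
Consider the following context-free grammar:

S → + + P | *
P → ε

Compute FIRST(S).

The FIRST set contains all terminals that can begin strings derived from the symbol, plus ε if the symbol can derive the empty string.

We compute FIRST(S) using the standard algorithm.
FIRST(P) = {ε}
FIRST(S) = {*, +}
Therefore, FIRST(S) = {*, +}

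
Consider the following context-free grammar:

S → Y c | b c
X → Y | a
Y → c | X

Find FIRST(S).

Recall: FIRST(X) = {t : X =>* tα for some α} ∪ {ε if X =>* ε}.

We compute FIRST(S) using the standard algorithm.
FIRST(S) = {a, b, c}
FIRST(X) = {a, c}
FIRST(Y) = {a, c}
Therefore, FIRST(S) = {a, b, c}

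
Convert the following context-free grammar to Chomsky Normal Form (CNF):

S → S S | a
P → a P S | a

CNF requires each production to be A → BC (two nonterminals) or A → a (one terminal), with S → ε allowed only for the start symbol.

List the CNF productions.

S → a; TA → a; P → a; S → S S; P → TA X0; X0 → P S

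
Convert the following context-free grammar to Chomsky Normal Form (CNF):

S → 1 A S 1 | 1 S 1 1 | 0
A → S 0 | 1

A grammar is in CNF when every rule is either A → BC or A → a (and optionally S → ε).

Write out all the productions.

T1 → 1; S → 0; T0 → 0; A → 1; S → T1 X0; X0 → A X1; X1 → S T1; S → T1 X2; X2 → S X3; X3 → T1 T1; A → S T0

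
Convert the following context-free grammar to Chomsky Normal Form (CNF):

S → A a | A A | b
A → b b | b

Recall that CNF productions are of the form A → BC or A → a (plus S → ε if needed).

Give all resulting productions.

TA → a; S → b; TB → b; A → b; S → A TA; S → A A; A → TB TB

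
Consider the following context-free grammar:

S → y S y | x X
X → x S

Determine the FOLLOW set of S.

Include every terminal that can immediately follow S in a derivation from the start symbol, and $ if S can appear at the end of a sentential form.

We compute FOLLOW(S) using the standard algorithm.
FOLLOW(S) starts with {$}.
FIRST(S) = {x, y}
FIRST(X) = {x}
FOLLOW(S) = {$, y}
FOLLOW(X) = {$, y}
Therefore, FOLLOW(S) = {$, y}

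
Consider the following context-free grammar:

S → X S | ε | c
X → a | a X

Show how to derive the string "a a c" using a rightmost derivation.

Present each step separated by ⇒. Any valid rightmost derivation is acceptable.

S ⇒ X S ⇒ X c ⇒ a X c ⇒ a a c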